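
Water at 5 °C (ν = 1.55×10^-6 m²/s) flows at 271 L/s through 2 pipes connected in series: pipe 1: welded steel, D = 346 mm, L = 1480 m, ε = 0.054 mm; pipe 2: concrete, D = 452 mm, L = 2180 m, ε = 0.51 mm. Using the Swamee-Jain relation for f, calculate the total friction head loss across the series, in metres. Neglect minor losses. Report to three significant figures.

H ≈ 41.4 m

Pipe 1: V = 2.882 m/s, Re = 6.43×10^5, ε/D = 1.56×10^-4, f = 0.01474, h_1 = f(L/D)V²/2g = 26.70 m
Pipe 2: V = 1.689 m/s, Re = 4.93×10^5, ε/D = 0.00113, f = 0.02090, h_2 = f(L/D)V²/2g = 14.66 m
Series → Q common, losses add: H = Σh = 41.35 m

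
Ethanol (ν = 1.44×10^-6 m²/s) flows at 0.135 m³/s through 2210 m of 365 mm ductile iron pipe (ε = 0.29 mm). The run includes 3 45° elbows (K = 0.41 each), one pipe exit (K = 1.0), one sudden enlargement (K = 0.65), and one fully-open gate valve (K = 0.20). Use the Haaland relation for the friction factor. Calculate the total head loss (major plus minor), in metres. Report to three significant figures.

V = 4Q/(πD²) = 1.290 m/s; V²/2g = 0.08484 m
Re = 3.27×10^5, ε/D = 7.95×10^-4 → f = 0.01953 (Haaland)
Major: h_f = f(L/D)·V²/2g = 0.01953·6055·0.08484 = 10.03 m
Minor: ΣK = 3.08; h_m = ΣK·V²/2g = 0.2613 m
Total H_L = 10.03 + 0.2613 = 10.30 m

H_L ≈ 10.3 m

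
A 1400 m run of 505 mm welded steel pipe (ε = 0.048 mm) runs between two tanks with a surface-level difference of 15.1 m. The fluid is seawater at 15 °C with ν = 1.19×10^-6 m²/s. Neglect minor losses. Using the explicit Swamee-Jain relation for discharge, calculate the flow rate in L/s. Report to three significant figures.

Q ≈ 571 L/s

Swamee-Jain (Type II): Q = -0.965·√(gD⁵h_f/L)·ln[ε/(3.7D) + √(3.17ν²L/(gD³h_f))]
√(gD⁵h_f/L) = √(9.81·0.505⁵·15.1/1400) = 0.05895
ε/(3.7D) = 2.57×10^-5; √(3.17ν²L/(gD³h_f)) = 1.82×10^-5
Q = -0.965·0.05895·ln(4.384×10^-5) = 0.5709 m³/s
Check: V = 2.85 m/s, Re = 1.21×10^6, f = 0.01323, h_f = 15.2 m ≈ 15.1 m ✓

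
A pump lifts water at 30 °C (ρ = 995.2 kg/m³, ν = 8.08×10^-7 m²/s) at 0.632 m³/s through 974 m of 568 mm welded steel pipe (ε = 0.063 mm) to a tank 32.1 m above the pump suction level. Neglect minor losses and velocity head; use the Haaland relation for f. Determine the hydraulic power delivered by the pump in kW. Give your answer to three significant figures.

P_hyd ≈ 242 kW

V = 4Q/(πD²) = 2.494 m/s; Re = 1.75×10^6; ε/D = 1.11×10^-4; f = 0.01301
h_f = f(L/D)V²/2g = 7.074 m
Total head H = z + h_f = 32.1 + 7.074 = 39.17 m
P_hyd = ρgQH = 995.2·9.81·0.632·39.17 = 241.7 kW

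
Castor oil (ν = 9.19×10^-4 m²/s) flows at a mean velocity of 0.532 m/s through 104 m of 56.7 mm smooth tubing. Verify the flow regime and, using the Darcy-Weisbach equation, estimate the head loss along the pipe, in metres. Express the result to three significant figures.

Re = VD/ν = 0.532·0.05670/9.19×10^-4 = 32.8 → laminar (Re < 2300)
f = 64/Re = 1.950
h_f = f(L/D)V²/(2g) = 1.950·(104/0.05670)·0.532²/(2·9.81) = 51.59 m

h_f ≈ 51.6 m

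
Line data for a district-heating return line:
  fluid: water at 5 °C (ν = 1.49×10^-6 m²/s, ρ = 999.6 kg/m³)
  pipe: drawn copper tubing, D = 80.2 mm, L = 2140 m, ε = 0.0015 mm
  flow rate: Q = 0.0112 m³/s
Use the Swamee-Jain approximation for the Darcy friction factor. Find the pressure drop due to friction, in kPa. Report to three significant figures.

Δp ≈ 1140 kPa

V = 4Q/(πD²) = 4·0.0112/(π·0.0802²) = 2.217 m/s
Re = VD/ν = 2.217·0.0802/1.49×10^-6 = 1.19×10^5 → turbulent
ε/D = 0.0015/80.2 = 1.87×10^-5
Swamee-Jain: f = 0.01735
h_f = f(L/D)V²/(2g) = 0.01735·(2140/0.0802)·2.217²/(2·9.81) = 116.0 m
Δp = ρg·h_f = 999.6·9.81·116.0 = 1137 kPa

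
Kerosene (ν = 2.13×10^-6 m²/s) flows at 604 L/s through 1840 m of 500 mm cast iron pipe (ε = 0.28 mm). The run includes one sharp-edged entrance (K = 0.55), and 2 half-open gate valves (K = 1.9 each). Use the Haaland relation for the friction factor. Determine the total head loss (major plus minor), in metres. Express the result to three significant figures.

V = 4Q/(πD²) = 3.076 m/s; V²/2g = 0.4823 m
Re = 7.22×10^5, ε/D = 5.60×10^-4 → f = 0.01772 (Haaland)
Major: h_f = f(L/D)·V²/2g = 0.01772·3680·0.4823 = 31.45 m
Minor: ΣK = 4.35; h_m = ΣK·V²/2g = 2.098 m
Total H_L = 31.45 + 2.098 = 33.55 m

H_L ≈ 33.5 m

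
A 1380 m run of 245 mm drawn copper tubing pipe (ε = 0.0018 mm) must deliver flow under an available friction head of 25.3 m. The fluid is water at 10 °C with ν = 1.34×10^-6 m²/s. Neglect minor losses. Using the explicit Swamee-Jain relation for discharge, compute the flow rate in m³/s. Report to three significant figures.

Q ≈ 0.121 m³/s

Swamee-Jain (Type II): Q = -0.965·√(gD⁵h_f/L)·ln[ε/(3.7D) + √(3.17ν²L/(gD³h_f))]
√(gD⁵h_f/L) = √(9.81·0.245⁵·25.3/1380) = 0.01260
ε/(3.7D) = 1.99×10^-6; √(3.17ν²L/(gD³h_f)) = 4.64×10^-5
Q = -0.965·0.01260·ln(4.838×10^-5) = 0.1208 m³/s
Check: V = 2.56 m/s, Re = 4.69×10^5, f = 0.01336, h_f = 25.2 m ≈ 25.3 m ✓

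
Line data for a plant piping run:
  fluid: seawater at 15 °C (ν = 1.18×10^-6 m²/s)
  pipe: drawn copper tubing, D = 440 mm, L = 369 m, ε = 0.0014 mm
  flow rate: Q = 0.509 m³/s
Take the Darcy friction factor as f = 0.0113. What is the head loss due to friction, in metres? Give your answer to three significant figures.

V = 4Q/(πD²) = 4·0.509/(π·0.440²) = 3.348 m/s
h_f = f(L/D)V²/(2g) = 0.01130·(369/0.440)·3.348²/(2·9.81) = 5.413 m

h_f ≈ 5.41 m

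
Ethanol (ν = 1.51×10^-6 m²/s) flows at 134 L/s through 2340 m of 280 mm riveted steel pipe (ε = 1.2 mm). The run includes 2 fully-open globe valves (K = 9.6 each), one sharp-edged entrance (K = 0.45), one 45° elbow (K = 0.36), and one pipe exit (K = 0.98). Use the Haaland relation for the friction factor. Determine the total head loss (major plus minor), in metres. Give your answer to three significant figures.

V = 4Q/(πD²) = 2.176 m/s; V²/2g = 0.2414 m
Re = 4.04×10^5, ε/D = 0.00429 → f = 0.02929 (Haaland)
Major: h_f = f(L/D)·V²/2g = 0.02929·8357·0.2414 = 59.09 m
Minor: ΣK = 21.0; h_m = ΣK·V²/2g = 5.067 m
Total H_L = 59.09 + 5.067 = 64.16 m

H_L ≈ 64.2 m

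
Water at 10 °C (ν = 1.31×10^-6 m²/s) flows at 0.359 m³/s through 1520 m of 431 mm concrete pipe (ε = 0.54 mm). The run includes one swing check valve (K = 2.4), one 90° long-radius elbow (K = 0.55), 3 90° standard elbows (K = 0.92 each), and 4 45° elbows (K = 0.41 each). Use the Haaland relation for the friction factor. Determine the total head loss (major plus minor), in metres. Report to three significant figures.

H_L ≈ 25.2 m

V = 4Q/(πD²) = 2.461 m/s; V²/2g = 0.3086 m
Re = 8.10×10^5, ε/D = 0.00125 → f = 0.02108 (Haaland)
Major: h_f = f(L/D)·V²/2g = 0.02108·3527·0.3086 = 22.94 m
Minor: ΣK = 7.35; h_m = ΣK·V²/2g = 2.268 m
Total H_L = 22.94 + 2.268 = 25.21 m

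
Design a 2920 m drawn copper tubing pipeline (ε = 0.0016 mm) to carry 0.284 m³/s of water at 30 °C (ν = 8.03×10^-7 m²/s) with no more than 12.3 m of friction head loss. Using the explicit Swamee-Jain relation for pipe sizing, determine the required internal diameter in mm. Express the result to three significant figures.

D ≈ 455 mm

Swamee-Jain (Type III): D = 0.66·[ε^1.25·(LQ²/(gh_f))^4.75 + ν·Q^9.4·(L/(gh_f))^5.2]^0.04
LQ²/(gh_f) = 1.952; L/(gh_f) = 24.20
Term 1 = ε^1.25·(…)^4.75 = 1.36×10^-6; Term 2 = ν·Q^9.4·(…)^5.2 = 9.16×10^-5
D = 0.66·(1.36×10^-6 + 9.16×10^-5)^0.04 = 0.4553 m = 455 mm
Check: V = 1.74 m/s, Re = 9.89×10^5, f = 0.01172, h_f = 11.7 m ≈ 12.3 m ✓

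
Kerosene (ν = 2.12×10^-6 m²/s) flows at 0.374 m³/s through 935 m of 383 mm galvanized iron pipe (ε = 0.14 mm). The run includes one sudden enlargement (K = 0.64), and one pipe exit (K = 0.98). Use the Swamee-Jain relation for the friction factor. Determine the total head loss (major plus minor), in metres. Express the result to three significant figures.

H_L ≈ 22.8 m

V = 4Q/(πD²) = 3.246 m/s; V²/2g = 0.5371 m
Re = 5.86×10^5, ε/D = 3.66×10^-4 → f = 0.01672 (Swamee-Jain)
Major: h_f = f(L/D)·V²/2g = 0.01672·2441·0.5371 = 21.92 m
Minor: ΣK = 1.62; h_m = ΣK·V²/2g = 0.8701 m
Total H_L = 21.92 + 0.8701 = 22.79 m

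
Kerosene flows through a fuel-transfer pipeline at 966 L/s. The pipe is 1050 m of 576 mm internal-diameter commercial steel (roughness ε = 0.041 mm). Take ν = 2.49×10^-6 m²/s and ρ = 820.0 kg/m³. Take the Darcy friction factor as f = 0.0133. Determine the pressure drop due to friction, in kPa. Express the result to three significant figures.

Δp ≈ 137 kPa

V = 4Q/(πD²) = 4·0.966/(π·0.576²) = 3.707 m/s
h_f = f(L/D)V²/(2g) = 0.01330·(1050/0.576)·3.707²/(2·9.81) = 16.98 m
Δp = ρg·h_f = 820.0·9.81·16.98 = 136.6 kPa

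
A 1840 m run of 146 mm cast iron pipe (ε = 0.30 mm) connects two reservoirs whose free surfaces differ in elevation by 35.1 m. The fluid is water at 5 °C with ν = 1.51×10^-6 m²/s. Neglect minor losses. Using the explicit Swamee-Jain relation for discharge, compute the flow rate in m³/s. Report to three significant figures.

Swamee-Jain (Type II): Q = -0.965·√(gD⁵h_f/L)·ln[ε/(3.7D) + √(3.17ν²L/(gD³h_f))]
√(gD⁵h_f/L) = √(9.81·0.146⁵·35.1/1840) = 0.003523
ε/(3.7D) = 5.55×10^-4; √(3.17ν²L/(gD³h_f)) = 1.11×10^-4
Q = -0.965·0.003523·ln(6.668×10^-4) = 0.02487 m³/s
Check: V = 1.49 m/s, Re = 1.44×10^5, f = 0.02498, h_f = 35.4 m ≈ 35.1 m ✓

Q ≈ 0.0249 m³/s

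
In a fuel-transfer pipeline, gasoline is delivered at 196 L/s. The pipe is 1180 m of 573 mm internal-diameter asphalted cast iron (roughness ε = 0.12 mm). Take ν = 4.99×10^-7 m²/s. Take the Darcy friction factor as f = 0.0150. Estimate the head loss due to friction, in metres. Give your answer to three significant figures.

V = 4Q/(πD²) = 4·0.196/(π·0.573²) = 0.7601 m/s
h_f = f(L/D)V²/(2g) = 0.01500·(1180/0.573)·0.7601²/(2·9.81) = 0.9096 m

h_f ≈ 0.910 m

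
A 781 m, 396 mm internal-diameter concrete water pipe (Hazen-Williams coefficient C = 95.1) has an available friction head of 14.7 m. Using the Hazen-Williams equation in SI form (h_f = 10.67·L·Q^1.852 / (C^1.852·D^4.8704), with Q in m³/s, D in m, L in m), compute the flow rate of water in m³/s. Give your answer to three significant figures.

Q ≈ 0.271 m³/s

Rearranging: Q = [h_f·C^1.852·D^4.8704 / (10.67·L)]^(1/1.852)
Q = [14.7·95.1^1.852·0.396^4.8704 / (10.67·781)]^0.540 = 0.2713 m³/s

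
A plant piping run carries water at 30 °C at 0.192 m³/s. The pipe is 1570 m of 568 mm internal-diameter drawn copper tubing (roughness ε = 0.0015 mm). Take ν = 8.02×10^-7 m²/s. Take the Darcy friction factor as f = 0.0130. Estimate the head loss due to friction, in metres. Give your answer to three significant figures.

h_f ≈ 1.05 m

V = 4Q/(πD²) = 4·0.192/(π·0.568²) = 0.7577 m/s
h_f = f(L/D)V²/(2g) = 0.01300·(1570/0.568)·0.7577²/(2·9.81) = 1.052 m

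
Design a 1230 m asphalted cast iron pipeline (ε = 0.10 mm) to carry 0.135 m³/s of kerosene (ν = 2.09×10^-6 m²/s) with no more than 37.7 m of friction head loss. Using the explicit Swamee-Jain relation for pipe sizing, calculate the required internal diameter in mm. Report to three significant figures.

Swamee-Jain (Type III): D = 0.66·[ε^1.25·(LQ²/(gh_f))^4.75 + ν·Q^9.4·(L/(gh_f))^5.2]^0.04
LQ²/(gh_f) = 0.06061; L/(gh_f) = 3.326
Term 1 = ε^1.25·(…)^4.75 = 1.65×10^-11; Term 2 = ν·Q^9.4·(…)^5.2 = 7.23×10^-12
D = 0.66·(1.65×10^-11 + 7.23×10^-12)^0.04 = 0.2481 m = 248 mm
Check: V = 2.79 m/s, Re = 3.32×10^5, f = 0.01761, h_f = 34.7 m ≈ 37.7 m ✓

D ≈ 248 mm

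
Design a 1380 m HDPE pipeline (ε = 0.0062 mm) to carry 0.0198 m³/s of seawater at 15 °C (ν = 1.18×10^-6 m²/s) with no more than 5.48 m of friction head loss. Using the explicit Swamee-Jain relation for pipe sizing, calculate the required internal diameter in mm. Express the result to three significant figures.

D ≈ 172 mm

Swamee-Jain (Type III): D = 0.66·[ε^1.25·(LQ²/(gh_f))^4.75 + ν·Q^9.4·(L/(gh_f))^5.2]^0.04
LQ²/(gh_f) = 0.01006; L/(gh_f) = 25.67
Term 1 = ε^1.25·(…)^4.75 = 1.01×10^-16; Term 2 = ν·Q^9.4·(…)^5.2 = 2.45×10^-15
D = 0.66·(1.01×10^-16 + 2.45×10^-15)^0.04 = 0.1721 m = 172 mm
Check: V = 0.851 m/s, Re = 1.24×10^5, f = 0.01733, h_f = 5.13 m ≈ 5.48 m ✓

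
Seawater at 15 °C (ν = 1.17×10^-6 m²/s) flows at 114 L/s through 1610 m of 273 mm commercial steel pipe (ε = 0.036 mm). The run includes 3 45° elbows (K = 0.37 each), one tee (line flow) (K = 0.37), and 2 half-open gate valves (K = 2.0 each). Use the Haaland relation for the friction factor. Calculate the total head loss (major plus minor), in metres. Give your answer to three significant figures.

H_L ≈ 17.9 m

V = 4Q/(πD²) = 1.948 m/s; V²/2g = 0.1933 m
Re = 4.54×10^5, ε/D = 1.32×10^-4 → f = 0.01476 (Haaland)
Major: h_f = f(L/D)·V²/2g = 0.01476·5897·0.1933 = 16.83 m
Minor: ΣK = 5.48; h_m = ΣK·V²/2g = 1.059 m
Total H_L = 16.83 + 1.059 = 17.89 m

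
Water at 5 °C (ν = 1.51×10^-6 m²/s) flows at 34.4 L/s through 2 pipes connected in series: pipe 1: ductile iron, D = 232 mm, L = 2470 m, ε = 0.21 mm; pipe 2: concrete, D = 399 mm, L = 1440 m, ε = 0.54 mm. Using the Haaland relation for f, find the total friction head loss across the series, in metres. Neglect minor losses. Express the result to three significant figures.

Pipe 1: V = 0.8138 m/s, Re = 1.25×10^5, ε/D = 9.05×10^-4, f = 0.02121, h_1 = f(L/D)V²/2g = 7.621 m
Pipe 2: V = 0.2751 m/s, Re = 7.27×10^4, ε/D = 0.00135, f = 0.02374, h_2 = f(L/D)V²/2g = 0.3306 m
Series → Q common, losses add: H = Σh = 7.952 m

H ≈ 7.95 m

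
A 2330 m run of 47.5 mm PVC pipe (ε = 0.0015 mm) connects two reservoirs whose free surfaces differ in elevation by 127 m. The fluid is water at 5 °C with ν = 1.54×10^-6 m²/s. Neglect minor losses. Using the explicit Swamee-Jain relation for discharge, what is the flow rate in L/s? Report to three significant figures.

Q ≈ 2.74 L/s

Swamee-Jain (Type II): Q = -0.965·√(gD⁵h_f/L)·ln[ε/(3.7D) + √(3.17ν²L/(gD³h_f))]
√(gD⁵h_f/L) = √(9.81·0.0475⁵·127/2330) = 3.596×10^-4
ε/(3.7D) = 8.53×10^-6; √(3.17ν²L/(gD³h_f)) = 3.62×10^-4
Q = -0.965·3.596×10^-4·ln(3.707×10^-4) = 0.002741 m³/s
Check: V = 1.55 m/s, Re = 4.77×10^4, f = 0.02111, h_f = 126 m ≈ 127 m ✓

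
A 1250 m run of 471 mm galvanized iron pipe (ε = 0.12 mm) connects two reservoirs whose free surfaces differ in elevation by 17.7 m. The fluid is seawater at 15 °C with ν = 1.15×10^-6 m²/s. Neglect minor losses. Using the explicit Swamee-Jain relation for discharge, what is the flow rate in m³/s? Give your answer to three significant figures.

Swamee-Jain (Type II): Q = -0.965·√(gD⁵h_f/L)·ln[ε/(3.7D) + √(3.17ν²L/(gD³h_f))]
√(gD⁵h_f/L) = √(9.81·0.471⁵·17.7/1250) = 0.05674
ε/(3.7D) = 6.89×10^-5; √(3.17ν²L/(gD³h_f)) = 1.70×10^-5
Q = -0.965·0.05674·ln(8.585×10^-5) = 0.5127 m³/s
Check: V = 2.94 m/s, Re = 1.21×10^6, f = 0.01521, h_f = 17.8 m ≈ 17.7 m ✓

Q ≈ 0.513 m³/s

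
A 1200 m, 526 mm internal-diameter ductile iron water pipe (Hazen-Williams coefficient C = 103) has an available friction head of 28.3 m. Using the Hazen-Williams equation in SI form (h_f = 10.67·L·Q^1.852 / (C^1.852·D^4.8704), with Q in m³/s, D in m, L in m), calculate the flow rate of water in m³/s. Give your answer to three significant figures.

Q ≈ 0.700 m³/s

Rearranging: Q = [h_f·C^1.852·D^4.8704 / (10.67·L)]^(1/1.852)
Q = [28.3·103^1.852·0.526^4.8704 / (10.67·1200)]^0.540 = 0.7002 m³/s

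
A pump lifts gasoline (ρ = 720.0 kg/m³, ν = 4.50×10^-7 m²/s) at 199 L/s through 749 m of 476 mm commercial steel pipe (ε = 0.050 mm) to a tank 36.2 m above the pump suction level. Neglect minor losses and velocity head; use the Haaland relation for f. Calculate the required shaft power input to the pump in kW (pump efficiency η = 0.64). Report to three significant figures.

V = 4Q/(πD²) = 1.118 m/s; Re = 1.18×10^6; ε/D = 1.05×10^-4; f = 0.01323
h_f = f(L/D)V²/2g = 1.327 m
Total head H = z + h_f = 36.2 + 1.327 = 37.53 m
P_hyd = ρgQH = 720.0·9.81·0.199·37.53 = 52.75 kW
P_shaft = P_hyd/η = 52.75/0.64 = 82.42 kW

P_shaft ≈ 82.4 kW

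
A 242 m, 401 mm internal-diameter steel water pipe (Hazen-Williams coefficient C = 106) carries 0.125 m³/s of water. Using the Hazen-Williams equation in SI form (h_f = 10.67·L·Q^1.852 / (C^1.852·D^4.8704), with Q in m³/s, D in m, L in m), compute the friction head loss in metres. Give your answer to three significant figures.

h_f = 10.67·242·0.125^1.852 / (106^1.852·0.401^4.8704) = 0.8345 m

h_f ≈ 0.835 m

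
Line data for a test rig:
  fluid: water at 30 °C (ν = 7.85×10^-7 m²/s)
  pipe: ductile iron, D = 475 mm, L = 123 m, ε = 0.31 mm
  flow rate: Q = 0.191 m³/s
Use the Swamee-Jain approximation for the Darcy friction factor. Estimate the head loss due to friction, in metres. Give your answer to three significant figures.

V = 4Q/(πD²) = 4·0.191/(π·0.475²) = 1.078 m/s
Re = VD/ν = 1.078·0.475/7.85×10^-7 = 6.52×10^5 → turbulent
ε/D = 0.31/475 = 6.53×10^-4
Swamee-Jain: f = 0.01848
h_f = f(L/D)V²/(2g) = 0.01848·(123/0.475)·1.078²/(2·9.81) = 0.2834 m

h_f ≈ 0.283 m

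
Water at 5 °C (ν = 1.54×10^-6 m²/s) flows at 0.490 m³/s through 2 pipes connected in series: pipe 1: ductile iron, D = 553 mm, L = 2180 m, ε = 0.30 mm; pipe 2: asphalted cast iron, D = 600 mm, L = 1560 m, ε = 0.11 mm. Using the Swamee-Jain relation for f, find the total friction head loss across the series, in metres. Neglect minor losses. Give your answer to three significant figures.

Pipe 1: V = 2.040 m/s, Re = 7.33×10^5, ε/D = 5.42×10^-4, f = 0.01776, h_1 = f(L/D)V²/2g = 14.85 m
Pipe 2: V = 1.733 m/s, Re = 6.75×10^5, ε/D = 1.83×10^-4, f = 0.01498, h_2 = f(L/D)V²/2g = 5.961 m
Series → Q common, losses add: H = Σh = 20.81 m

H ≈ 20.8 m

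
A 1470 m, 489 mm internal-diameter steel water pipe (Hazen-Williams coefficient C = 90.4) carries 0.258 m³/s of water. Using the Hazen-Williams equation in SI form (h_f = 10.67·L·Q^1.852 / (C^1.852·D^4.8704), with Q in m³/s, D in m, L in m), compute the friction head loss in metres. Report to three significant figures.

h_f = 10.67·1470·0.258^1.852 / (90.4^1.852·0.489^4.8704) = 9.912 m

h_f ≈ 9.91 m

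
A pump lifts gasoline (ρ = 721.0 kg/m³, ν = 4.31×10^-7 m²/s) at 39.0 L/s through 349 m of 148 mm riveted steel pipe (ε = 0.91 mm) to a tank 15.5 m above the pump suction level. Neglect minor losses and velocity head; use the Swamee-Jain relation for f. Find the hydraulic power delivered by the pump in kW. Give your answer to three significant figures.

P_hyd ≈ 9.82 kW

V = 4Q/(πD²) = 2.267 m/s; Re = 7.78×10^5; ε/D = 0.00615; f = 0.03254
h_f = f(L/D)V²/2g = 20.10 m
Total head H = z + h_f = 15.5 + 20.10 = 35.60 m
P_hyd = ρgQH = 721.0·9.81·0.0390·35.60 = 9.819 kW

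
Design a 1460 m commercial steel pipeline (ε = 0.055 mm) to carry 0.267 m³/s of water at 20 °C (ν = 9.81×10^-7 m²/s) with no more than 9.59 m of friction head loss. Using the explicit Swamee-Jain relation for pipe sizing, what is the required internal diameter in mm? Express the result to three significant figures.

D ≈ 422 mm

Swamee-Jain (Type III): D = 0.66·[ε^1.25·(LQ²/(gh_f))^4.75 + ν·Q^9.4·(L/(gh_f))^5.2]^0.04
LQ²/(gh_f) = 1.106; L/(gh_f) = 15.52
Term 1 = ε^1.25·(…)^4.75 = 7.65×10^-6; Term 2 = ν·Q^9.4·(…)^5.2 = 6.21×10^-6
D = 0.66·(7.65×10^-6 + 6.21×10^-6)^0.04 = 0.4219 m = 422 mm
Check: V = 1.91 m/s, Re = 8.21×10^5, f = 0.01415, h_f = 9.10 m ≈ 9.59 m ✓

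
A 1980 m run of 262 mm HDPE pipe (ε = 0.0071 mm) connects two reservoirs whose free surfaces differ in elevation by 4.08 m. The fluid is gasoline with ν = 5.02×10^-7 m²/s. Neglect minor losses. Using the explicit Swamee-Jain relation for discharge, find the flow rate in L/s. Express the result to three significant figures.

Q ≈ 47.4 L/s

Swamee-Jain (Type II): Q = -0.965·√(gD⁵h_f/L)·ln[ε/(3.7D) + √(3.17ν²L/(gD³h_f))]
√(gD⁵h_f/L) = √(9.81·0.262⁵·4.08/1980) = 0.004996
ε/(3.7D) = 7.32×10^-6; √(3.17ν²L/(gD³h_f)) = 4.69×10^-5
Q = -0.965·0.004996·ln(5.420×10^-5) = 0.04735 m³/s
Check: V = 0.878 m/s, Re = 4.58×10^5, f = 0.01370, h_f = 4.07 m ≈ 4.08 m ✓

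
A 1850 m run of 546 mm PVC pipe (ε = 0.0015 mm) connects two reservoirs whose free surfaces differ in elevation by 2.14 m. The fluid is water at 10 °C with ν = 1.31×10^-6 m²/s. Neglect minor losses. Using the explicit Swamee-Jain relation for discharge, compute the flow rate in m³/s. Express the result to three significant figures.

Swamee-Jain (Type II): Q = -0.965·√(gD⁵h_f/L)·ln[ε/(3.7D) + √(3.17ν²L/(gD³h_f))]
√(gD⁵h_f/L) = √(9.81·0.546⁵·2.14/1850) = 0.02347
ε/(3.7D) = 7.43×10^-7; √(3.17ν²L/(gD³h_f)) = 5.43×10^-5
Q = -0.965·0.02347·ln(5.501×10^-5) = 0.2221 m³/s
Check: V = 0.949 m/s, Re = 3.95×10^5, f = 0.01370, h_f = 2.13 m ≈ 2.14 m ✓

Q ≈ 0.222 m³/s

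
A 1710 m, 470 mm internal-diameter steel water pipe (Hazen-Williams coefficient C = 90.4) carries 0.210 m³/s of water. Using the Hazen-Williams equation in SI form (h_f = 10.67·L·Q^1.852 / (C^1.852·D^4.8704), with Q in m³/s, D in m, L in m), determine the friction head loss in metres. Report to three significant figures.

h_f = 10.67·1710·0.210^1.852 / (90.4^1.852·0.470^4.8704) = 9.552 m

h_f ≈ 9.55 m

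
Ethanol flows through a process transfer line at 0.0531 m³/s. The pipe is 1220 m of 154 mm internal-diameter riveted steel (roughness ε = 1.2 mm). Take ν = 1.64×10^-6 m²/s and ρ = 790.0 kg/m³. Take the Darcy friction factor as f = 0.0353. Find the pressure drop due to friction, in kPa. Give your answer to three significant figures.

Δp ≈ 898 kPa

V = 4Q/(πD²) = 4·0.0531/(π·0.154²) = 2.851 m/s
h_f = f(L/D)V²/(2g) = 0.03530·(1220/0.154)·2.851²/(2·9.81) = 115.8 m
Δp = ρg·h_f = 790.0·9.81·115.8 = 897.7 kPa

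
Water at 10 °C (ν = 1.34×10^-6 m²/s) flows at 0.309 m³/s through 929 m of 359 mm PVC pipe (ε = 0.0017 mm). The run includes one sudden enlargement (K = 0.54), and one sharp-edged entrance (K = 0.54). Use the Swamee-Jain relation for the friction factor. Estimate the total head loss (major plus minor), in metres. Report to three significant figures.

V = 4Q/(πD²) = 3.053 m/s; V²/2g = 0.4750 m
Re = 8.18×10^5, ε/D = 4.74×10^-6 → f = 0.01211 (Swamee-Jain)
Major: h_f = f(L/D)·V²/2g = 0.01211·2588·0.4750 = 14.89 m
Minor: ΣK = 1.08; h_m = ΣK·V²/2g = 0.5130 m
Total H_L = 14.89 + 0.5130 = 15.40 m

H_L ≈ 15.4 m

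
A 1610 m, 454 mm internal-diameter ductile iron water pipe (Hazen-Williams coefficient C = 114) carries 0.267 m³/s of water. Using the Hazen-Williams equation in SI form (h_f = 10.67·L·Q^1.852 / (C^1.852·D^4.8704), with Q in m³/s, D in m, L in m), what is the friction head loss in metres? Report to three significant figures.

h_f = 10.67·1610·0.267^1.852 / (114^1.852·0.454^4.8704) = 10.81 m

h_f ≈ 10.8 m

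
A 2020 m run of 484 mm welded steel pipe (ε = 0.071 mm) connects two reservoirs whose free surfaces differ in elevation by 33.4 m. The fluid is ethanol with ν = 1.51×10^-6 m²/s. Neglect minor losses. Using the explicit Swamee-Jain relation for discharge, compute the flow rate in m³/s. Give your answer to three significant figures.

Q ≈ 0.616 m³/s

Swamee-Jain (Type II): Q = -0.965·√(gD⁵h_f/L)·ln[ε/(3.7D) + √(3.17ν²L/(gD³h_f))]
√(gD⁵h_f/L) = √(9.81·0.484⁵·33.4/2020) = 0.06564
ε/(3.7D) = 3.96×10^-5; √(3.17ν²L/(gD³h_f)) = 1.98×10^-5
Q = -0.965·0.06564·ln(5.947×10^-5) = 0.6163 m³/s
Check: V = 3.35 m/s, Re = 1.07×10^6, f = 0.01408, h_f = 33.6 m ≈ 33.4 m ✓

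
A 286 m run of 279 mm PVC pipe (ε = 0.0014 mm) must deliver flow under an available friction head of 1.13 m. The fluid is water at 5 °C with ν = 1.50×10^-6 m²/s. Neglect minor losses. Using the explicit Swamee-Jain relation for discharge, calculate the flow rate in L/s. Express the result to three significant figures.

Q ≈ 72.5 L/s

Swamee-Jain (Type II): Q = -0.965·√(gD⁵h_f/L)·ln[ε/(3.7D) + √(3.17ν²L/(gD³h_f))]
√(gD⁵h_f/L) = √(9.81·0.279⁵·1.13/286) = 0.008095
ε/(3.7D) = 1.36×10^-6; √(3.17ν²L/(gD³h_f)) = 9.21×10^-5
Q = -0.965·0.008095·ln(9.341×10^-5) = 0.07248 m³/s
Check: V = 1.19 m/s, Re = 2.21×10^5, f = 0.01529, h_f = 1.12 m ≈ 1.13 m ✓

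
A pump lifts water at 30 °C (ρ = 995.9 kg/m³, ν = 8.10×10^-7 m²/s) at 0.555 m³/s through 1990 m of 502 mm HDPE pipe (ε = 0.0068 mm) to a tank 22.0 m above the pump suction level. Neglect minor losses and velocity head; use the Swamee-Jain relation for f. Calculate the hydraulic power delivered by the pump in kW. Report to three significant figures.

P_hyd ≈ 215 kW

V = 4Q/(πD²) = 2.804 m/s; Re = 1.74×10^6; ε/D = 1.35×10^-5; f = 0.01105
h_f = f(L/D)V²/2g = 17.56 m
Total head H = z + h_f = 22.0 + 17.56 = 39.56 m
P_hyd = ρgQH = 995.9·9.81·0.555·39.56 = 214.5 kW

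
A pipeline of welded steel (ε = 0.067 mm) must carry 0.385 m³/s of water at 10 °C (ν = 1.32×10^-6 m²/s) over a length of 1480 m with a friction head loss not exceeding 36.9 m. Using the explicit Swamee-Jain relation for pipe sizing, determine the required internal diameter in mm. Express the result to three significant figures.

Swamee-Jain (Type III): D = 0.66·[ε^1.25·(LQ²/(gh_f))^4.75 + ν·Q^9.4·(L/(gh_f))^5.2]^0.04
LQ²/(gh_f) = 0.6060; L/(gh_f) = 4.089
Term 1 = ε^1.25·(…)^4.75 = 5.62×10^-7; Term 2 = ν·Q^9.4·(…)^5.2 = 2.54×10^-7
D = 0.66·(5.62×10^-7 + 2.54×10^-7)^0.04 = 0.3767 m = 377 mm
Check: V = 3.45 m/s, Re = 9.86×10^5, f = 0.01453, h_f = 34.7 m ≈ 36.9 m ✓

D ≈ 377 mm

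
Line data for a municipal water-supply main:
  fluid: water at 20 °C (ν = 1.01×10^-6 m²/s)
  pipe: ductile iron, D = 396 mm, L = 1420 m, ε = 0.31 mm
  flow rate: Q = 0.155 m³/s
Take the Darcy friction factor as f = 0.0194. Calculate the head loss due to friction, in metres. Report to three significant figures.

V = 4Q/(πD²) = 4·0.155/(π·0.396²) = 1.258 m/s
h_f = f(L/D)V²/(2g) = 0.01940·(1420/0.396)·1.258²/(2·9.81) = 5.616 m

h_f ≈ 5.62 m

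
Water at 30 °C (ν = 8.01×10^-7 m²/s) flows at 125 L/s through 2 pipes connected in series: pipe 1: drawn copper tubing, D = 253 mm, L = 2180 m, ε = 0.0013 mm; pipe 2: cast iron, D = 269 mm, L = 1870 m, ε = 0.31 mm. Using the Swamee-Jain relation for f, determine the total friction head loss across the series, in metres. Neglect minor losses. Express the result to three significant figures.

H ≈ 68.8 m

Pipe 1: V = 2.486 m/s, Re = 7.85×10^5, ε/D = 5.14×10^-6, f = 0.01220, h_1 = f(L/D)V²/2g = 33.14 m
Pipe 2: V = 2.199 m/s, Re = 7.39×10^5, ε/D = 0.00115, f = 0.02080, h_2 = f(L/D)V²/2g = 35.66 m
Series → Q common, losses add: H = Σh = 68.79 m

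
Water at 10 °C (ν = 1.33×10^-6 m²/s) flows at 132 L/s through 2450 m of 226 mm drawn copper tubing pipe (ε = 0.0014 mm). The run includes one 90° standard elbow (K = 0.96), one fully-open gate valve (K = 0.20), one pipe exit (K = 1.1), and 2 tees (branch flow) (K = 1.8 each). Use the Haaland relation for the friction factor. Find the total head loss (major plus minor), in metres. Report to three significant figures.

V = 4Q/(πD²) = 3.291 m/s; V²/2g = 0.5519 m
Re = 5.59×10^5, ε/D = 6.19×10^-6 → f = 0.01288 (Haaland)
Major: h_f = f(L/D)·V²/2g = 0.01288·10841·0.5519 = 77.05 m
Minor: ΣK = 5.86; h_m = ΣK·V²/2g = 3.234 m
Total H_L = 77.05 + 3.234 = 80.29 m

H_L ≈ 80.3 m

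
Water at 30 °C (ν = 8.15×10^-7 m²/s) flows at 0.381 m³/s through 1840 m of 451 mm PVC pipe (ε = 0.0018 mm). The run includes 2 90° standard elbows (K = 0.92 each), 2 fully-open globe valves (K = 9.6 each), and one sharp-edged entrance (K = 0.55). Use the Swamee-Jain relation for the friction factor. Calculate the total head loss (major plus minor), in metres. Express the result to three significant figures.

V = 4Q/(πD²) = 2.385 m/s; V²/2g = 0.2899 m
Re = 1.32×10^6, ε/D = 3.99×10^-6 → f = 0.01120 (Swamee-Jain)
Major: h_f = f(L/D)·V²/2g = 0.01120·4080·0.2899 = 13.25 m
Minor: ΣK = 21.6; h_m = ΣK·V²/2g = 6.259 m
Total H_L = 13.25 + 6.259 = 19.51 m

H_L ≈ 19.5 m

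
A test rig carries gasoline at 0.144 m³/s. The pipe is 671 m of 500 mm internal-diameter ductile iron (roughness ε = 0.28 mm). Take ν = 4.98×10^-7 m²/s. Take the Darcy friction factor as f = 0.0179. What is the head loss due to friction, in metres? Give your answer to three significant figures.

h_f ≈ 0.659 m

V = 4Q/(πD²) = 4·0.144/(π·0.500²) = 0.7334 m/s
h_f = f(L/D)V²/(2g) = 0.01790·(671/0.500)·0.7334²/(2·9.81) = 0.6585 m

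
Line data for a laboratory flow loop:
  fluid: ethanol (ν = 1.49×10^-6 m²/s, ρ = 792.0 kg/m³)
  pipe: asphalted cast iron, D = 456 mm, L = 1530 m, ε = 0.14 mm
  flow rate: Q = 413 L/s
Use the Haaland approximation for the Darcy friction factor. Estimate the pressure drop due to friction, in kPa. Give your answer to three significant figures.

V = 4Q/(πD²) = 4·0.413/(π·0.456²) = 2.529 m/s
Re = VD/ν = 2.529·0.456/1.49×10^-6 = 7.74×10^5 → turbulent
ε/D = 0.14/456 = 3.07×10^-4
Haaland: f = 0.01583
h_f = f(L/D)V²/(2g) = 0.01583·(1530/0.456)·2.529²/(2·9.81) = 17.31 m
Δp = ρg·h_f = 792.0·9.81·17.31 = 134.5 kPa

Δp ≈ 135 kPa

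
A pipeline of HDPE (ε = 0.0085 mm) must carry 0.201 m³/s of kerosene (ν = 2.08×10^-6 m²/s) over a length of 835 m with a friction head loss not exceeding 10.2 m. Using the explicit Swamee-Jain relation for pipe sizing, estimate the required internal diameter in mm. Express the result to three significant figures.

Swamee-Jain (Type III): D = 0.66·[ε^1.25·(LQ²/(gh_f))^4.75 + ν·Q^9.4·(L/(gh_f))^5.2]^0.04
LQ²/(gh_f) = 0.3371; L/(gh_f) = 8.345
Term 1 = ε^1.25·(…)^4.75 = 2.62×10^-9; Term 2 = ν·Q^9.4·(…)^5.2 = 3.63×10^-8
D = 0.66·(2.62×10^-9 + 3.63×10^-8)^0.04 = 0.3335 m = 334 mm
Check: V = 2.30 m/s, Re = 3.69×10^5, f = 0.01417, h_f = 9.57 m ≈ 10.2 m ✓

D ≈ 334 mm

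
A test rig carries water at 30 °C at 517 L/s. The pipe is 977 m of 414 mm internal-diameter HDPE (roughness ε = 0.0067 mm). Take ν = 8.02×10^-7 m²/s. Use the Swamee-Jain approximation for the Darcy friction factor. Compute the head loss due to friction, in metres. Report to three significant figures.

h_f ≈ 19.4 m

V = 4Q/(πD²) = 4·0.517/(π·0.414²) = 3.841 m/s
Re = VD/ν = 3.841·0.414/8.02×10^-7 = 1.98×10^6 → turbulent
ε/D = 0.0067/414 = 1.62×10^-5
Swamee-Jain: f = 0.01096
h_f = f(L/D)V²/(2g) = 0.01096·(977/0.414)·3.841²/(2·9.81) = 19.44 m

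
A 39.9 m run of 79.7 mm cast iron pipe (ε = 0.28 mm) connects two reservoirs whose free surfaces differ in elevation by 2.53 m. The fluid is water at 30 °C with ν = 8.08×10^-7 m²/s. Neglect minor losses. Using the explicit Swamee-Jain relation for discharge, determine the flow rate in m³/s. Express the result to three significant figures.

Swamee-Jain (Type II): Q = -0.965·√(gD⁵h_f/L)·ln[ε/(3.7D) + √(3.17ν²L/(gD³h_f))]
√(gD⁵h_f/L) = √(9.81·0.0797⁵·2.53/39.9) = 0.001414
ε/(3.7D) = 9.50×10^-4; √(3.17ν²L/(gD³h_f)) = 8.11×10^-5
Q = -0.965·0.001414·ln(0.001031) = 0.009387 m³/s
Check: V = 1.88 m/s, Re = 1.86×10^5, f = 0.02820, h_f = 2.55 m ≈ 2.53 m ✓

Q ≈ 0.00939 m³/s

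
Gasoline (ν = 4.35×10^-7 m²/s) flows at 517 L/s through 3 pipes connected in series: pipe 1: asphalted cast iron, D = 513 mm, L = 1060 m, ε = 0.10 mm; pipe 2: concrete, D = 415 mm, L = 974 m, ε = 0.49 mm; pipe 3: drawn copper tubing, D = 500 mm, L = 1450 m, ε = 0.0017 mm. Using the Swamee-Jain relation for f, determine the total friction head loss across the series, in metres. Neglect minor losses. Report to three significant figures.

H ≈ 55.4 m

Pipe 1: V = 2.501 m/s, Re = 2.95×10^6, ε/D = 1.95×10^-4, f = 0.01409, h_1 = f(L/D)V²/2g = 9.283 m
Pipe 2: V = 3.822 m/s, Re = 3.65×10^6, ε/D = 0.00118, f = 0.02057, h_2 = f(L/D)V²/2g = 35.94 m
Pipe 3: V = 2.633 m/s, Re = 3.03×10^6, ε/D = 3.40×10^-6, f = 0.009885, h_3 = f(L/D)V²/2g = 10.13 m
Series → Q common, losses add: H = Σh = 55.35 m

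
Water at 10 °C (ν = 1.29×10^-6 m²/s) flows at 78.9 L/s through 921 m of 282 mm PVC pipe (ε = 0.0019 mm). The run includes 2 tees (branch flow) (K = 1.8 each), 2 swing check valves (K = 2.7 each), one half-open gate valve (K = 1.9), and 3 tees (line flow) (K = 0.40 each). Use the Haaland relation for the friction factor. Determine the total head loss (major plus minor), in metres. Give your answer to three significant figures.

V = 4Q/(πD²) = 1.263 m/s; V²/2g = 0.08134 m
Re = 2.76×10^5, ε/D = 6.74×10^-6 → f = 0.01462 (Haaland)
Major: h_f = f(L/D)·V²/2g = 0.01462·3266·0.08134 = 3.883 m
Minor: ΣK = 12.1; h_m = ΣK·V²/2g = 0.9842 m
Total H_L = 3.883 + 0.9842 = 4.867 m

H_L ≈ 4.87 m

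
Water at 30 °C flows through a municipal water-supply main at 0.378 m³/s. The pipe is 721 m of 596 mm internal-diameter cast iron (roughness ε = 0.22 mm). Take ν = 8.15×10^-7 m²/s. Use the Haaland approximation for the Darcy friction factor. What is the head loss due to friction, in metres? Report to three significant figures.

V = 4Q/(πD²) = 4·0.378/(π·0.596²) = 1.355 m/s
Re = VD/ν = 1.355·0.596/8.15×10^-7 = 9.91×10^5 → turbulent
ε/D = 0.22/596 = 3.69×10^-4
Haaland: f = 0.01620
h_f = f(L/D)V²/(2g) = 0.01620·(721/0.596)·1.355²/(2·9.81) = 1.834 m

h_f ≈ 1.83 m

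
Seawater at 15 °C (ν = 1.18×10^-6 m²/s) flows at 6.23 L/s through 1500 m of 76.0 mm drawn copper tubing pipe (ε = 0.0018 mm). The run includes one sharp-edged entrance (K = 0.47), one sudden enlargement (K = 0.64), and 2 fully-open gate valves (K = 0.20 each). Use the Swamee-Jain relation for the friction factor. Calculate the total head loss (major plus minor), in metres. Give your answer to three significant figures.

H_L ≈ 35.2 m

V = 4Q/(πD²) = 1.373 m/s; V²/2g = 0.09613 m
Re = 8.85×10^4, ε/D = 2.37×10^-5 → f = 0.01846 (Swamee-Jain)
Major: h_f = f(L/D)·V²/2g = 0.01846·19737·0.09613 = 35.03 m
Minor: ΣK = 1.51; h_m = ΣK·V²/2g = 0.1452 m
Total H_L = 35.03 + 0.1452 = 35.18 m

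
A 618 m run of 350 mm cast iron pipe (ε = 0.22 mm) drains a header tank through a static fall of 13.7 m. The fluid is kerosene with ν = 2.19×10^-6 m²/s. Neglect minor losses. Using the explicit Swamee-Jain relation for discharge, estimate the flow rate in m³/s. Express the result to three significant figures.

Swamee-Jain (Type II): Q = -0.965·√(gD⁵h_f/L)·ln[ε/(3.7D) + √(3.17ν²L/(gD³h_f))]
√(gD⁵h_f/L) = √(9.81·0.350⁵·13.7/618) = 0.03380
ε/(3.7D) = 1.70×10^-4; √(3.17ν²L/(gD³h_f)) = 4.04×10^-5
Q = -0.965·0.03380·ln(2.103×10^-4) = 0.2761 m³/s
Check: V = 2.87 m/s, Re = 4.59×10^5, f = 0.01861, h_f = 13.8 m ≈ 13.7 m ✓

Q ≈ 0.276 m³/s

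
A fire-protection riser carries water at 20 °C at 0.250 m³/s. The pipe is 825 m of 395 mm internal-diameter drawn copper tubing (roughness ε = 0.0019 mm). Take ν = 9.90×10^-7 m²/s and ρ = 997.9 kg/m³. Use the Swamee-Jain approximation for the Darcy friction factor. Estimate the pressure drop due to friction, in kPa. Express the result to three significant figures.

Δp ≈ 52.6 kPa

V = 4Q/(πD²) = 4·0.250/(π·0.395²) = 2.040 m/s
Re = VD/ν = 2.040·0.395/9.90×10^-7 = 8.14×10^5 → turbulent
ε/D = 0.0019/395 = 4.81×10^-6
Swamee-Jain: f = 0.01213
h_f = f(L/D)V²/(2g) = 0.01213·(825/0.395)·2.040²/(2·9.81) = 5.373 m
Δp = ρg·h_f = 997.9·9.81·5.373 = 52.59 kPa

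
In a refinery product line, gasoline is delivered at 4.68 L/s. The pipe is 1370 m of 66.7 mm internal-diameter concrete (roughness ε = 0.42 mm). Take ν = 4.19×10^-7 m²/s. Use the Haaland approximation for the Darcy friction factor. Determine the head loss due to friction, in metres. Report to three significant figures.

h_f ≈ 62.0 m

V = 4Q/(πD²) = 4·0.00468/(π·0.0667²) = 1.339 m/s
Re = VD/ν = 1.339·0.0667/4.19×10^-7 = 2.13×10^5 → turbulent
ε/D = 0.42/66.7 = 0.00630
Haaland: f = 0.03302
h_f = f(L/D)V²/(2g) = 0.03302·(1370/0.0667)·1.339²/(2·9.81) = 62.01 m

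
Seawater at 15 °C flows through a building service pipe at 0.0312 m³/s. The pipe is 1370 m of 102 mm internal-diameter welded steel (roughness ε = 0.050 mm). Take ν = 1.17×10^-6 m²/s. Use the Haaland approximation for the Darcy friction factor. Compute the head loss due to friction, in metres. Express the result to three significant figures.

V = 4Q/(πD²) = 4·0.0312/(π·0.102²) = 3.818 m/s
Re = VD/ν = 3.818·0.102/1.17×10^-6 = 3.33×10^5 → turbulent
ε/D = 0.050/102 = 4.90×10^-4
Haaland: f = 0.01790
h_f = f(L/D)V²/(2g) = 0.01790·(1370/0.102)·3.818²/(2·9.81) = 178.6 m

h_f ≈ 179 m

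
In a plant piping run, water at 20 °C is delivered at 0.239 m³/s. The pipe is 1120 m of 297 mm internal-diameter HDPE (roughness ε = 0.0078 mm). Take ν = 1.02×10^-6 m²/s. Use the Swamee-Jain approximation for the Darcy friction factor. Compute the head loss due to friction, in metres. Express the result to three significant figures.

V = 4Q/(πD²) = 4·0.239/(π·0.297²) = 3.450 m/s
Re = VD/ν = 3.450·0.297/1.02×10^-6 = 1.00×10^6 → turbulent
ε/D = 0.0078/297 = 2.63×10^-5
Swamee-Jain: f = 0.01221
h_f = f(L/D)V²/(2g) = 0.01221·(1120/0.297)·3.450²/(2·9.81) = 27.93 m

h_f ≈ 27.9 m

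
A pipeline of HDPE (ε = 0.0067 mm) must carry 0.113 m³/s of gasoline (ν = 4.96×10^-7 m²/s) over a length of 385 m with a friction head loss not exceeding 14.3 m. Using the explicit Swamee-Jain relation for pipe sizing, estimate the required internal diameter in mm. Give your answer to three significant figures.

Swamee-Jain (Type III): D = 0.66·[ε^1.25·(LQ²/(gh_f))^4.75 + ν·Q^9.4·(L/(gh_f))^5.2]^0.04
LQ²/(gh_f) = 0.03504; L/(gh_f) = 2.744
Term 1 = ε^1.25·(…)^4.75 = 4.16×10^-14; Term 2 = ν·Q^9.4·(…)^5.2 = 1.19×10^-13
D = 0.66·(4.16×10^-14 + 1.19×10^-13)^0.04 = 0.2031 m = 203 mm
Check: V = 3.49 m/s, Re = 1.43×10^6, f = 0.01185, h_f = 13.9 m ≈ 14.3 m ✓

D ≈ 203 mm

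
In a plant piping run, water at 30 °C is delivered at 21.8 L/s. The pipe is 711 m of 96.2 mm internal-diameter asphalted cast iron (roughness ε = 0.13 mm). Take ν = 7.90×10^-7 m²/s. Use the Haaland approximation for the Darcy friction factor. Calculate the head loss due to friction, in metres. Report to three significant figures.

V = 4Q/(πD²) = 4·0.0218/(π·0.0962²) = 2.999 m/s
Re = VD/ν = 2.999·0.0962/7.90×10^-7 = 3.65×10^5 → turbulent
ε/D = 0.13/96.2 = 0.00135
Haaland: f = 0.02177
h_f = f(L/D)V²/(2g) = 0.02177·(711/0.0962)·2.999²/(2·9.81) = 73.78 m

h_f ≈ 73.8 m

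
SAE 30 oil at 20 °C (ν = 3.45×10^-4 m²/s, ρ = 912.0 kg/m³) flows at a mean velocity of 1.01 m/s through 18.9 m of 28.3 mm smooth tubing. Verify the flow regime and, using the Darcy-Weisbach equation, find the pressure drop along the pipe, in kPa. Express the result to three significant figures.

Δp ≈ 240 kPa

Re = VD/ν = 1.01·0.02830/3.45×10^-4 = 82.8 → laminar (Re < 2300)
f = 64/Re = 0.7725
h_f = f(L/D)V²/(2g) = 0.7725·(18.9/0.02830)·1.01²/(2·9.81) = 26.82 m
Δp = ρg·h_f = 912.0·9.81·26.82 = 240.0 kPa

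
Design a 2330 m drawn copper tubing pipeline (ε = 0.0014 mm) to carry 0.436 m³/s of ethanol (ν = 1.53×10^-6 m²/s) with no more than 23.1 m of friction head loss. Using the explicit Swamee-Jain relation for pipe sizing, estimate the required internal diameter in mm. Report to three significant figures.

D ≈ 459 mm

Swamee-Jain (Type III): D = 0.66·[ε^1.25·(LQ²/(gh_f))^4.75 + ν·Q^9.4·(L/(gh_f))^5.2]^0.04
LQ²/(gh_f) = 1.955; L/(gh_f) = 10.28
Term 1 = ε^1.25·(…)^4.75 = 1.16×10^-6; Term 2 = ν·Q^9.4·(…)^5.2 = 1.14×10^-4
D = 0.66·(1.16×10^-6 + 1.14×10^-4)^0.04 = 0.4593 m = 459 mm
Check: V = 2.63 m/s, Re = 7.90×10^5, f = 0.01215, h_f = 21.8 m ≈ 23.1 m ✓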